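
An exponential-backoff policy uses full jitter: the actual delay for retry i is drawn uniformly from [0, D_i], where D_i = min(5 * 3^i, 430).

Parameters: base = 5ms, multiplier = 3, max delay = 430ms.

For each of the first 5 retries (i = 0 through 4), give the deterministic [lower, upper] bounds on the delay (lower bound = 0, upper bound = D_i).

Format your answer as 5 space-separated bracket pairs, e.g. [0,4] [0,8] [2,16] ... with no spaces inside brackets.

Answer: [0,5] [0,15] [0,45] [0,135] [0,405]

Derivation:
Computing bounds per retry:
  i=0: D_i=min(5*3^0,430)=5, bounds=[0,5]
  i=1: D_i=min(5*3^1,430)=15, bounds=[0,15]
  i=2: D_i=min(5*3^2,430)=45, bounds=[0,45]
  i=3: D_i=min(5*3^3,430)=135, bounds=[0,135]
  i=4: D_i=min(5*3^4,430)=405, bounds=[0,405]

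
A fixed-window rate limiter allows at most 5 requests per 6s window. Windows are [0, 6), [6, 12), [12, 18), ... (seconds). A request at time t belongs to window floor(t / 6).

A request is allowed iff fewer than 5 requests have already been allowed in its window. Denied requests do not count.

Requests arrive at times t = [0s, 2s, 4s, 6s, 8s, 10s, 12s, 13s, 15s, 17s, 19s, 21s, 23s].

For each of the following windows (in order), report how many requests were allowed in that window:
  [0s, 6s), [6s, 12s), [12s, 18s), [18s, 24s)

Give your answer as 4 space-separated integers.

Processing requests:
  req#1 t=0s (window 0): ALLOW
  req#2 t=2s (window 0): ALLOW
  req#3 t=4s (window 0): ALLOW
  req#4 t=6s (window 1): ALLOW
  req#5 t=8s (window 1): ALLOW
  req#6 t=10s (window 1): ALLOW
  req#7 t=12s (window 2): ALLOW
  req#8 t=13s (window 2): ALLOW
  req#9 t=15s (window 2): ALLOW
  req#10 t=17s (window 2): ALLOW
  req#11 t=19s (window 3): ALLOW
  req#12 t=21s (window 3): ALLOW
  req#13 t=23s (window 3): ALLOW

Allowed counts by window: 3 3 4 3

Answer: 3 3 4 3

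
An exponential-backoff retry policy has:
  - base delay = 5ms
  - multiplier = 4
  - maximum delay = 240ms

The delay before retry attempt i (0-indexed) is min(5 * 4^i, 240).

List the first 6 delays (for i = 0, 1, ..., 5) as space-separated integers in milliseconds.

Answer: 5 20 80 240 240 240

Derivation:
Computing each delay:
  i=0: min(5*4^0, 240) = 5
  i=1: min(5*4^1, 240) = 20
  i=2: min(5*4^2, 240) = 80
  i=3: min(5*4^3, 240) = 240
  i=4: min(5*4^4, 240) = 240
  i=5: min(5*4^5, 240) = 240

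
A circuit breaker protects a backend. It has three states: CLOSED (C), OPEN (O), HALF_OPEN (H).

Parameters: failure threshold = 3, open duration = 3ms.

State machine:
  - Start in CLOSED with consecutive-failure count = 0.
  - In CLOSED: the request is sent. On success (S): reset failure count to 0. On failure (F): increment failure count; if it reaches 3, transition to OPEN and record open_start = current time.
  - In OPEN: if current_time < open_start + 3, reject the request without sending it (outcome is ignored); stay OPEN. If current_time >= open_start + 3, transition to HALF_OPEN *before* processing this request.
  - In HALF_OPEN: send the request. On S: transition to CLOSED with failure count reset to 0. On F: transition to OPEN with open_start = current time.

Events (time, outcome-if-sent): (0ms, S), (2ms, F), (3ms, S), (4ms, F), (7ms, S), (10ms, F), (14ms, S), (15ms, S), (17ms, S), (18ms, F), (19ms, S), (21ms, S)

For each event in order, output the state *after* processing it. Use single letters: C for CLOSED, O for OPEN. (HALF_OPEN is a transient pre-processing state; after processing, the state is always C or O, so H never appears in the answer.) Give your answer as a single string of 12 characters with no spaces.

Answer: CCCCCCCCCCCC

Derivation:
State after each event:
  event#1 t=0ms outcome=S: state=CLOSED
  event#2 t=2ms outcome=F: state=CLOSED
  event#3 t=3ms outcome=S: state=CLOSED
  event#4 t=4ms outcome=F: state=CLOSED
  event#5 t=7ms outcome=S: state=CLOSED
  event#6 t=10ms outcome=F: state=CLOSED
  event#7 t=14ms outcome=S: state=CLOSED
  event#8 t=15ms outcome=S: state=CLOSED
  event#9 t=17ms outcome=S: state=CLOSED
  event#10 t=18ms outcome=F: state=CLOSED
  event#11 t=19ms outcome=S: state=CLOSED
  event#12 t=21ms outcome=S: state=CLOSED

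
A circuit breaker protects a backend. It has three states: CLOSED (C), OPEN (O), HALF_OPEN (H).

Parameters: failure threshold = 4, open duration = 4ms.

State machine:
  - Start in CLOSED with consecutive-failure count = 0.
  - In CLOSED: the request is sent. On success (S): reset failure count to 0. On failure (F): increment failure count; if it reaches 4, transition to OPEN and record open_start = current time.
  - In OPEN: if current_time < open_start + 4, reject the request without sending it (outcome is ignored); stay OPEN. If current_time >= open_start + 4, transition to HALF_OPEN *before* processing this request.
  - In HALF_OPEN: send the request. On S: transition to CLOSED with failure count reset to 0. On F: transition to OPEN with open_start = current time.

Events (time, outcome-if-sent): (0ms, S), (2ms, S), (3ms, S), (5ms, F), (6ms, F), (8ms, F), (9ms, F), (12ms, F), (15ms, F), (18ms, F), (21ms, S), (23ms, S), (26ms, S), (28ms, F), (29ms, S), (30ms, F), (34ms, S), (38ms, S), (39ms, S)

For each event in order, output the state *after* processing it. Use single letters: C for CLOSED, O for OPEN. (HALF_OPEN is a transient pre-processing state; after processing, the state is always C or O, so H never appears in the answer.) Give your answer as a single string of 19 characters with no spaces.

Answer: CCCCCCOOOOCCCCCCCCC

Derivation:
State after each event:
  event#1 t=0ms outcome=S: state=CLOSED
  event#2 t=2ms outcome=S: state=CLOSED
  event#3 t=3ms outcome=S: state=CLOSED
  event#4 t=5ms outcome=F: state=CLOSED
  event#5 t=6ms outcome=F: state=CLOSED
  event#6 t=8ms outcome=F: state=CLOSED
  event#7 t=9ms outcome=F: state=OPEN
  event#8 t=12ms outcome=F: state=OPEN
  event#9 t=15ms outcome=F: state=OPEN
  event#10 t=18ms outcome=F: state=OPEN
  event#11 t=21ms outcome=S: state=CLOSED
  event#12 t=23ms outcome=S: state=CLOSED
  event#13 t=26ms outcome=S: state=CLOSED
  event#14 t=28ms outcome=F: state=CLOSED
  event#15 t=29ms outcome=S: state=CLOSED
  event#16 t=30ms outcome=F: state=CLOSED
  event#17 t=34ms outcome=S: state=CLOSED
  event#18 t=38ms outcome=S: state=CLOSED
  event#19 t=39ms outcome=S: state=CLOSED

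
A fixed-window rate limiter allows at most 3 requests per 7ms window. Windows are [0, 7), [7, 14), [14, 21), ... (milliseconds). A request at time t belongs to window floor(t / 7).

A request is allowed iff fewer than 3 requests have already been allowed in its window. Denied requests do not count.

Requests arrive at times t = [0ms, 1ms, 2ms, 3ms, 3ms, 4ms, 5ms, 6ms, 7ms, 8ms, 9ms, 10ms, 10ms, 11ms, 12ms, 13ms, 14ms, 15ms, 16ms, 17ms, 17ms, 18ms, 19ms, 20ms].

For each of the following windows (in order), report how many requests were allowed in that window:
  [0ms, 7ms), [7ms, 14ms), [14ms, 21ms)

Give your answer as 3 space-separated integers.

Answer: 3 3 3

Derivation:
Processing requests:
  req#1 t=0ms (window 0): ALLOW
  req#2 t=1ms (window 0): ALLOW
  req#3 t=2ms (window 0): ALLOW
  req#4 t=3ms (window 0): DENY
  req#5 t=3ms (window 0): DENY
  req#6 t=4ms (window 0): DENY
  req#7 t=5ms (window 0): DENY
  req#8 t=6ms (window 0): DENY
  req#9 t=7ms (window 1): ALLOW
  req#10 t=8ms (window 1): ALLOW
  req#11 t=9ms (window 1): ALLOW
  req#12 t=10ms (window 1): DENY
  req#13 t=10ms (window 1): DENY
  req#14 t=11ms (window 1): DENY
  req#15 t=12ms (window 1): DENY
  req#16 t=13ms (window 1): DENY
  req#17 t=14ms (window 2): ALLOW
  req#18 t=15ms (window 2): ALLOW
  req#19 t=16ms (window 2): ALLOW
  req#20 t=17ms (window 2): DENY
  req#21 t=17ms (window 2): DENY
  req#22 t=18ms (window 2): DENY
  req#23 t=19ms (window 2): DENY
  req#24 t=20ms (window 2): DENY

Allowed counts by window: 3 3 3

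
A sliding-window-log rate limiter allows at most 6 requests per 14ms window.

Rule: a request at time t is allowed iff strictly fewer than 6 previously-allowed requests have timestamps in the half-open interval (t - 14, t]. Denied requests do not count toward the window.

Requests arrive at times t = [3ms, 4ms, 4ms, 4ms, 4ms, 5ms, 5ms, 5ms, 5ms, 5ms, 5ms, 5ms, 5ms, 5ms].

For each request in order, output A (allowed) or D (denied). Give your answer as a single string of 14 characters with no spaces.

Tracking allowed requests in the window:
  req#1 t=3ms: ALLOW
  req#2 t=4ms: ALLOW
  req#3 t=4ms: ALLOW
  req#4 t=4ms: ALLOW
  req#5 t=4ms: ALLOW
  req#6 t=5ms: ALLOW
  req#7 t=5ms: DENY
  req#8 t=5ms: DENY
  req#9 t=5ms: DENY
  req#10 t=5ms: DENY
  req#11 t=5ms: DENY
  req#12 t=5ms: DENY
  req#13 t=5ms: DENY
  req#14 t=5ms: DENY

Answer: AAAAAADDDDDDDD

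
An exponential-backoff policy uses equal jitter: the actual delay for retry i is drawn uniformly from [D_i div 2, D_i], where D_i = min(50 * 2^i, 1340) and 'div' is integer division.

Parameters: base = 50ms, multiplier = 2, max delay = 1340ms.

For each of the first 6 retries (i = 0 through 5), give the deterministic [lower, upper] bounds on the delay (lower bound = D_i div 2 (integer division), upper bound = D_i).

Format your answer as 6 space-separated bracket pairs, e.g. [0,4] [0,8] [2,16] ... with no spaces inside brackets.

Computing bounds per retry:
  i=0: D_i=min(50*2^0,1340)=50, bounds=[25,50]
  i=1: D_i=min(50*2^1,1340)=100, bounds=[50,100]
  i=2: D_i=min(50*2^2,1340)=200, bounds=[100,200]
  i=3: D_i=min(50*2^3,1340)=400, bounds=[200,400]
  i=4: D_i=min(50*2^4,1340)=800, bounds=[400,800]
  i=5: D_i=min(50*2^5,1340)=1340, bounds=[670,1340]

Answer: [25,50] [50,100] [100,200] [200,400] [400,800] [670,1340]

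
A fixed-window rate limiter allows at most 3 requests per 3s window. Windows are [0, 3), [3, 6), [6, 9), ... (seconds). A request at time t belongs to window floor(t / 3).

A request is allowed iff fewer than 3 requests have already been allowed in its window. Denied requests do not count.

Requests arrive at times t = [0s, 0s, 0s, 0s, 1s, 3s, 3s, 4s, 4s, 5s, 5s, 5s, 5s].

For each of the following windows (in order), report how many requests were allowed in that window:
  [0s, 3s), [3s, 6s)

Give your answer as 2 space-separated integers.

Answer: 3 3

Derivation:
Processing requests:
  req#1 t=0s (window 0): ALLOW
  req#2 t=0s (window 0): ALLOW
  req#3 t=0s (window 0): ALLOW
  req#4 t=0s (window 0): DENY
  req#5 t=1s (window 0): DENY
  req#6 t=3s (window 1): ALLOW
  req#7 t=3s (window 1): ALLOW
  req#8 t=4s (window 1): ALLOW
  req#9 t=4s (window 1): DENY
  req#10 t=5s (window 1): DENY
  req#11 t=5s (window 1): DENY
  req#12 t=5s (window 1): DENY
  req#13 t=5s (window 1): DENY

Allowed counts by window: 3 3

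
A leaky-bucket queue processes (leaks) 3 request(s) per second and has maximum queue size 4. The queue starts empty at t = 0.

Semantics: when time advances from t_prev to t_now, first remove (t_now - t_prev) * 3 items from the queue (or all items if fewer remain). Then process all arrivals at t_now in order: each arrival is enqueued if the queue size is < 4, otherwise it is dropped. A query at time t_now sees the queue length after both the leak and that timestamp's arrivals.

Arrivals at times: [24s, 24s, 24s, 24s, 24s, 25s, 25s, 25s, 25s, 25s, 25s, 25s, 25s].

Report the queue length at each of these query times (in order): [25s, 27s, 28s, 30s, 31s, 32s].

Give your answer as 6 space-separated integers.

Queue lengths at query times:
  query t=25s: backlog = 4
  query t=27s: backlog = 0
  query t=28s: backlog = 0
  query t=30s: backlog = 0
  query t=31s: backlog = 0
  query t=32s: backlog = 0

Answer: 4 0 0 0 0 0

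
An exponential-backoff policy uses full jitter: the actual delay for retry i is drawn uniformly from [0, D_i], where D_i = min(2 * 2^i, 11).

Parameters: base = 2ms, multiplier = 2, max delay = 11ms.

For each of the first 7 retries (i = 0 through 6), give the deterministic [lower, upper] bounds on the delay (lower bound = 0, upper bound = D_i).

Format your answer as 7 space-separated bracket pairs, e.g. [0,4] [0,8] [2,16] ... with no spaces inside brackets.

Computing bounds per retry:
  i=0: D_i=min(2*2^0,11)=2, bounds=[0,2]
  i=1: D_i=min(2*2^1,11)=4, bounds=[0,4]
  i=2: D_i=min(2*2^2,11)=8, bounds=[0,8]
  i=3: D_i=min(2*2^3,11)=11, bounds=[0,11]
  i=4: D_i=min(2*2^4,11)=11, bounds=[0,11]
  i=5: D_i=min(2*2^5,11)=11, bounds=[0,11]
  i=6: D_i=min(2*2^6,11)=11, bounds=[0,11]

Answer: [0,2] [0,4] [0,8] [0,11] [0,11] [0,11] [0,11]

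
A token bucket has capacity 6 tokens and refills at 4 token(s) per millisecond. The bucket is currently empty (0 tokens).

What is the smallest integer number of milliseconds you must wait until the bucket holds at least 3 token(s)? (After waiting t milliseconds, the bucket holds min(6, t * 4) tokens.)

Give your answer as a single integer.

Need t * 4 >= 3, so t >= 3/4.
Smallest integer t = ceil(3/4) = 1.

Answer: 1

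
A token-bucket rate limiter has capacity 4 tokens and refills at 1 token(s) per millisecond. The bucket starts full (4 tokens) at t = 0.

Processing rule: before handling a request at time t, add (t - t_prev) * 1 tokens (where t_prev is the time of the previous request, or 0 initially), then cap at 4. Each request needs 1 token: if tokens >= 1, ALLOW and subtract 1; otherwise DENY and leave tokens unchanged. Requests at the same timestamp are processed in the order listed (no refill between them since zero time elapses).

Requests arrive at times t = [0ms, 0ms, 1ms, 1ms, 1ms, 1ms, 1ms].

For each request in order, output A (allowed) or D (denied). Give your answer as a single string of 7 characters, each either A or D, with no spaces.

Answer: AAAAADD

Derivation:
Simulating step by step:
  req#1 t=0ms: ALLOW
  req#2 t=0ms: ALLOW
  req#3 t=1ms: ALLOW
  req#4 t=1ms: ALLOW
  req#5 t=1ms: ALLOW
  req#6 t=1ms: DENY
  req#7 t=1ms: DENY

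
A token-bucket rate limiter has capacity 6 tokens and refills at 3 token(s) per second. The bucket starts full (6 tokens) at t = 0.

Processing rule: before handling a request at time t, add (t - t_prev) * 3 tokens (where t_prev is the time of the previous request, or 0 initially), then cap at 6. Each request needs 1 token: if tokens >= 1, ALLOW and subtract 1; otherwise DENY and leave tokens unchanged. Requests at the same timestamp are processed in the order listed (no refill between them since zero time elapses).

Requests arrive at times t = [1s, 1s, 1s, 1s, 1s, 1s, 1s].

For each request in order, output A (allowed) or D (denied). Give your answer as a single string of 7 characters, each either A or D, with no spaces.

Simulating step by step:
  req#1 t=1s: ALLOW
  req#2 t=1s: ALLOW
  req#3 t=1s: ALLOW
  req#4 t=1s: ALLOW
  req#5 t=1s: ALLOW
  req#6 t=1s: ALLOW
  req#7 t=1s: DENY

Answer: AAAAAAD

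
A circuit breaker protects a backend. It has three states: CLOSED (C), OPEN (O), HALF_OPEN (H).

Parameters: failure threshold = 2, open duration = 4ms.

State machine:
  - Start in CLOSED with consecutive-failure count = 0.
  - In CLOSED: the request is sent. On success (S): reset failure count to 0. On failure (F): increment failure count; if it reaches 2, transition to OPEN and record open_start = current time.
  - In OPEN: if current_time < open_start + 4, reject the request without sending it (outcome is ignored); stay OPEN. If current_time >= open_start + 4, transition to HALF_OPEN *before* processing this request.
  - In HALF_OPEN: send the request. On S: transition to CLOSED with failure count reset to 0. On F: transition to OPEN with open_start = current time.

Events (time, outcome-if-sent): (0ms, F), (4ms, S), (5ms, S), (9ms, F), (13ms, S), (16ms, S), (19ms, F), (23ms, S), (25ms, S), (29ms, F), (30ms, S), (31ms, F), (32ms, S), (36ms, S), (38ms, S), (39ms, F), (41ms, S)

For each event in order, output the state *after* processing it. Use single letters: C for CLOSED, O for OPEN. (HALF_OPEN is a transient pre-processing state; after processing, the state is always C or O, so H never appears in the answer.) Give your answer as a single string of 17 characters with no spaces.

State after each event:
  event#1 t=0ms outcome=F: state=CLOSED
  event#2 t=4ms outcome=S: state=CLOSED
  event#3 t=5ms outcome=S: state=CLOSED
  event#4 t=9ms outcome=F: state=CLOSED
  event#5 t=13ms outcome=S: state=CLOSED
  event#6 t=16ms outcome=S: state=CLOSED
  event#7 t=19ms outcome=F: state=CLOSED
  event#8 t=23ms outcome=S: state=CLOSED
  event#9 t=25ms outcome=S: state=CLOSED
  event#10 t=29ms outcome=F: state=CLOSED
  event#11 t=30ms outcome=S: state=CLOSED
  event#12 t=31ms outcome=F: state=CLOSED
  event#13 t=32ms outcome=S: state=CLOSED
  event#14 t=36ms outcome=S: state=CLOSED
  event#15 t=38ms outcome=S: state=CLOSED
  event#16 t=39ms outcome=F: state=CLOSED
  event#17 t=41ms outcome=S: state=CLOSED

Answer: CCCCCCCCCCCCCCCCC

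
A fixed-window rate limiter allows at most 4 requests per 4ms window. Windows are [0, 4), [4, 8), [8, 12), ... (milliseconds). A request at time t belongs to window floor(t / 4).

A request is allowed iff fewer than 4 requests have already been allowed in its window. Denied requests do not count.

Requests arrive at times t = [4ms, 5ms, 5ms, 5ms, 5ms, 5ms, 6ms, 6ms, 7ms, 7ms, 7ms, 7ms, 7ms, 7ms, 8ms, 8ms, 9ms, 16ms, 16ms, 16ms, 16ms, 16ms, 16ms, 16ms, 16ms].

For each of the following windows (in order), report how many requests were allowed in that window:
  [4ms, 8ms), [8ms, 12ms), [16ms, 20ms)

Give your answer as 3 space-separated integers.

Answer: 4 3 4

Derivation:
Processing requests:
  req#1 t=4ms (window 1): ALLOW
  req#2 t=5ms (window 1): ALLOW
  req#3 t=5ms (window 1): ALLOW
  req#4 t=5ms (window 1): ALLOW
  req#5 t=5ms (window 1): DENY
  req#6 t=5ms (window 1): DENY
  req#7 t=6ms (window 1): DENY
  req#8 t=6ms (window 1): DENY
  req#9 t=7ms (window 1): DENY
  req#10 t=7ms (window 1): DENY
  req#11 t=7ms (window 1): DENY
  req#12 t=7ms (window 1): DENY
  req#13 t=7ms (window 1): DENY
  req#14 t=7ms (window 1): DENY
  req#15 t=8ms (window 2): ALLOW
  req#16 t=8ms (window 2): ALLOW
  req#17 t=9ms (window 2): ALLOW
  req#18 t=16ms (window 4): ALLOW
  req#19 t=16ms (window 4): ALLOW
  req#20 t=16ms (window 4): ALLOW
  req#21 t=16ms (window 4): ALLOW
  req#22 t=16ms (window 4): DENY
  req#23 t=16ms (window 4): DENY
  req#24 t=16ms (window 4): DENY
  req#25 t=16ms (window 4): DENY

Allowed counts by window: 4 3 4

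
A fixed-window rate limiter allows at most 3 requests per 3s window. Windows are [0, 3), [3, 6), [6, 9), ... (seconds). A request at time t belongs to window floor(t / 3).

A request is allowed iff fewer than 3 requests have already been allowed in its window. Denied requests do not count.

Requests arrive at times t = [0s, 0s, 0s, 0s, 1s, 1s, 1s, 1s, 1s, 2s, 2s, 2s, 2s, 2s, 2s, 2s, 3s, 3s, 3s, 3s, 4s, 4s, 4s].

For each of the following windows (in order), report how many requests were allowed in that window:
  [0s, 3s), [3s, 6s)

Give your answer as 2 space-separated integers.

Processing requests:
  req#1 t=0s (window 0): ALLOW
  req#2 t=0s (window 0): ALLOW
  req#3 t=0s (window 0): ALLOW
  req#4 t=0s (window 0): DENY
  req#5 t=1s (window 0): DENY
  req#6 t=1s (window 0): DENY
  req#7 t=1s (window 0): DENY
  req#8 t=1s (window 0): DENY
  req#9 t=1s (window 0): DENY
  req#10 t=2s (window 0): DENY
  req#11 t=2s (window 0): DENY
  req#12 t=2s (window 0): DENY
  req#13 t=2s (window 0): DENY
  req#14 t=2s (window 0): DENY
  req#15 t=2s (window 0): DENY
  req#16 t=2s (window 0): DENY
  req#17 t=3s (window 1): ALLOW
  req#18 t=3s (window 1): ALLOW
  req#19 t=3s (window 1): ALLOW
  req#20 t=3s (window 1): DENY
  req#21 t=4s (window 1): DENY
  req#22 t=4s (window 1): DENY
  req#23 t=4s (window 1): DENY

Allowed counts by window: 3 3

Answer: 3 3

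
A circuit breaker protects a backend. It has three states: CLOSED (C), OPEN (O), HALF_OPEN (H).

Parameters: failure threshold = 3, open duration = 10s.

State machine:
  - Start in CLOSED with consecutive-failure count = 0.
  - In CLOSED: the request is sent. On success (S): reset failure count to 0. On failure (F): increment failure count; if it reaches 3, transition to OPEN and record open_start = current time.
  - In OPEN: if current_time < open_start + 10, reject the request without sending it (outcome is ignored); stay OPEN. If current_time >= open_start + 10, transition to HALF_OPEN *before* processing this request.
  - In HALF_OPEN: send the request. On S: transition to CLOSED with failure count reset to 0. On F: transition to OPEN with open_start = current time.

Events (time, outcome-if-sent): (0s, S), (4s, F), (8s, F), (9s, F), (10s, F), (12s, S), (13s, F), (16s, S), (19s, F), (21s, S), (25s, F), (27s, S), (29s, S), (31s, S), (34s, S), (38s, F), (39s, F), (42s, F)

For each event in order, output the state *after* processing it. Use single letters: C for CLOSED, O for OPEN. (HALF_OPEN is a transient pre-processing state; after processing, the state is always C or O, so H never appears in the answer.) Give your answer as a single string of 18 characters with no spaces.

Answer: CCCOOOOOOOOOCCCCCO

Derivation:
State after each event:
  event#1 t=0s outcome=S: state=CLOSED
  event#2 t=4s outcome=F: state=CLOSED
  event#3 t=8s outcome=F: state=CLOSED
  event#4 t=9s outcome=F: state=OPEN
  event#5 t=10s outcome=F: state=OPEN
  event#6 t=12s outcome=S: state=OPEN
  event#7 t=13s outcome=F: state=OPEN
  event#8 t=16s outcome=S: state=OPEN
  event#9 t=19s outcome=F: state=OPEN
  event#10 t=21s outcome=S: state=OPEN
  event#11 t=25s outcome=F: state=OPEN
  event#12 t=27s outcome=S: state=OPEN
  event#13 t=29s outcome=S: state=CLOSED
  event#14 t=31s outcome=S: state=CLOSED
  event#15 t=34s outcome=S: state=CLOSED
  event#16 t=38s outcome=F: state=CLOSED
  event#17 t=39s outcome=F: state=CLOSED
  event#18 t=42s outcome=F: state=OPEN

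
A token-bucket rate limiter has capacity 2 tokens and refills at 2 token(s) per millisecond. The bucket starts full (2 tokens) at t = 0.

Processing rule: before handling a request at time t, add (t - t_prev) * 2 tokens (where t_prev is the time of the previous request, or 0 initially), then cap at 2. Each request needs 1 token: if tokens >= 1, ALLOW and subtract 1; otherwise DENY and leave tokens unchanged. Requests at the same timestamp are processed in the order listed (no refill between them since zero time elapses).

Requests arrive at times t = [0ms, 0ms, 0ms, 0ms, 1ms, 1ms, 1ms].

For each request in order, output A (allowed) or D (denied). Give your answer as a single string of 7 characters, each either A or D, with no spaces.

Answer: AADDAAD

Derivation:
Simulating step by step:
  req#1 t=0ms: ALLOW
  req#2 t=0ms: ALLOW
  req#3 t=0ms: DENY
  req#4 t=0ms: DENY
  req#5 t=1ms: ALLOW
  req#6 t=1ms: ALLOW
  req#7 t=1ms: DENY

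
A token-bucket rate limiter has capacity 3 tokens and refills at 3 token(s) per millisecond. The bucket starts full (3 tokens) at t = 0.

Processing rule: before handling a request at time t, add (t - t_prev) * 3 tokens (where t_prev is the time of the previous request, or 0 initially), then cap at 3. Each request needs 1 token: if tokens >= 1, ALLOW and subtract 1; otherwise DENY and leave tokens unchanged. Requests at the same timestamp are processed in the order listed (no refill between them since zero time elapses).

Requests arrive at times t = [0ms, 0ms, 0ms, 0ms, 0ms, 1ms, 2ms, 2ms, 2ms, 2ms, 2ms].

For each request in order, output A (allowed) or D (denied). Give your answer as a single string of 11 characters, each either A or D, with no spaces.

Answer: AAADDAAAADD

Derivation:
Simulating step by step:
  req#1 t=0ms: ALLOW
  req#2 t=0ms: ALLOW
  req#3 t=0ms: ALLOW
  req#4 t=0ms: DENY
  req#5 t=0ms: DENY
  req#6 t=1ms: ALLOW
  req#7 t=2ms: ALLOW
  req#8 t=2ms: ALLOW
  req#9 t=2ms: ALLOW
  req#10 t=2ms: DENY
  req#11 t=2ms: DENY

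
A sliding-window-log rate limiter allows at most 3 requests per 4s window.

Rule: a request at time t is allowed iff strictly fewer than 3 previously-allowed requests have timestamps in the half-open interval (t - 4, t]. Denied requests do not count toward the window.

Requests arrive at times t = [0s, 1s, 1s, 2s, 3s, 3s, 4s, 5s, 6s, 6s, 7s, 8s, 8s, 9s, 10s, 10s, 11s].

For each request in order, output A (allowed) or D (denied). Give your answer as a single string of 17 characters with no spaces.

Answer: AAADDDAAADDADAADD

Derivation:
Tracking allowed requests in the window:
  req#1 t=0s: ALLOW
  req#2 t=1s: ALLOW
  req#3 t=1s: ALLOW
  req#4 t=2s: DENY
  req#5 t=3s: DENY
  req#6 t=3s: DENY
  req#7 t=4s: ALLOW
  req#8 t=5s: ALLOW
  req#9 t=6s: ALLOW
  req#10 t=6s: DENY
  req#11 t=7s: DENY
  req#12 t=8s: ALLOW
  req#13 t=8s: DENY
  req#14 t=9s: ALLOW
  req#15 t=10s: ALLOW
  req#16 t=10s: DENY
  req#17 t=11s: DENY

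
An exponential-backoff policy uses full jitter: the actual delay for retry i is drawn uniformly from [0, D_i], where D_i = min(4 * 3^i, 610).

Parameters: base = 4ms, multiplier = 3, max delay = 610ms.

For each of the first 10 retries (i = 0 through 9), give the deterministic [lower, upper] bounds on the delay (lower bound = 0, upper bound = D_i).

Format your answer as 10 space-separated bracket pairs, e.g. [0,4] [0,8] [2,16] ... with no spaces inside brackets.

Answer: [0,4] [0,12] [0,36] [0,108] [0,324] [0,610] [0,610] [0,610] [0,610] [0,610]

Derivation:
Computing bounds per retry:
  i=0: D_i=min(4*3^0,610)=4, bounds=[0,4]
  i=1: D_i=min(4*3^1,610)=12, bounds=[0,12]
  i=2: D_i=min(4*3^2,610)=36, bounds=[0,36]
  i=3: D_i=min(4*3^3,610)=108, bounds=[0,108]
  i=4: D_i=min(4*3^4,610)=324, bounds=[0,324]
  i=5: D_i=min(4*3^5,610)=610, bounds=[0,610]
  i=6: D_i=min(4*3^6,610)=610, bounds=[0,610]
  i=7: D_i=min(4*3^7,610)=610, bounds=[0,610]
  i=8: D_i=min(4*3^8,610)=610, bounds=[0,610]
  i=9: D_i=min(4*3^9,610)=610, bounds=[0,610]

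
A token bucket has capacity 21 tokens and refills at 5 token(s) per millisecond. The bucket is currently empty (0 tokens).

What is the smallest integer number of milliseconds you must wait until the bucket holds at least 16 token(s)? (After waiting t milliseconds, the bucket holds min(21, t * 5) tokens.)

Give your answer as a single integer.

Answer: 4

Derivation:
Need t * 5 >= 16, so t >= 16/5.
Smallest integer t = ceil(16/5) = 4.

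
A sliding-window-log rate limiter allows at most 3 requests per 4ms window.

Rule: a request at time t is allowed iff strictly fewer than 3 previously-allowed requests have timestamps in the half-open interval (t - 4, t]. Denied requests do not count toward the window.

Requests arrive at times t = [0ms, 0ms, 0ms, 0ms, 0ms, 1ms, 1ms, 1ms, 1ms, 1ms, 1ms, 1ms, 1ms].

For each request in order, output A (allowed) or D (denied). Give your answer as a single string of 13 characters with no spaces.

Answer: AAADDDDDDDDDD

Derivation:
Tracking allowed requests in the window:
  req#1 t=0ms: ALLOW
  req#2 t=0ms: ALLOW
  req#3 t=0ms: ALLOW
  req#4 t=0ms: DENY
  req#5 t=0ms: DENY
  req#6 t=1ms: DENY
  req#7 t=1ms: DENY
  req#8 t=1ms: DENY
  req#9 t=1ms: DENY
  req#10 t=1ms: DENY
  req#11 t=1ms: DENY
  req#12 t=1ms: DENY
  req#13 t=1ms: DENY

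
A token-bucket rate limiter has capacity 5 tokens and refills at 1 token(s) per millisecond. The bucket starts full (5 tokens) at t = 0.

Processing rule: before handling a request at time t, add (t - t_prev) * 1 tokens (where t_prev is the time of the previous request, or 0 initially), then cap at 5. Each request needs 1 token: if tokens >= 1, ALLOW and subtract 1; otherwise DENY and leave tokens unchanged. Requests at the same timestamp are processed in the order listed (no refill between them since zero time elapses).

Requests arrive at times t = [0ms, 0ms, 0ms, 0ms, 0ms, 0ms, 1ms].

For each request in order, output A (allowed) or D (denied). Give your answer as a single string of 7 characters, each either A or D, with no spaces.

Simulating step by step:
  req#1 t=0ms: ALLOW
  req#2 t=0ms: ALLOW
  req#3 t=0ms: ALLOW
  req#4 t=0ms: ALLOW
  req#5 t=0ms: ALLOW
  req#6 t=0ms: DENY
  req#7 t=1ms: ALLOW

Answer: AAAAADA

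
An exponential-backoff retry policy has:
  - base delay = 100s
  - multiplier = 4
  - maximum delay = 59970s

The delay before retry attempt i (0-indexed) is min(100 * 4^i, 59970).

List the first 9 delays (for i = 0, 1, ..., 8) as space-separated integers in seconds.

Answer: 100 400 1600 6400 25600 59970 59970 59970 59970

Derivation:
Computing each delay:
  i=0: min(100*4^0, 59970) = 100
  i=1: min(100*4^1, 59970) = 400
  i=2: min(100*4^2, 59970) = 1600
  i=3: min(100*4^3, 59970) = 6400
  i=4: min(100*4^4, 59970) = 25600
  i=5: min(100*4^5, 59970) = 59970
  i=6: min(100*4^6, 59970) = 59970
  i=7: min(100*4^7, 59970) = 59970
  i=8: min(100*4^8, 59970) = 59970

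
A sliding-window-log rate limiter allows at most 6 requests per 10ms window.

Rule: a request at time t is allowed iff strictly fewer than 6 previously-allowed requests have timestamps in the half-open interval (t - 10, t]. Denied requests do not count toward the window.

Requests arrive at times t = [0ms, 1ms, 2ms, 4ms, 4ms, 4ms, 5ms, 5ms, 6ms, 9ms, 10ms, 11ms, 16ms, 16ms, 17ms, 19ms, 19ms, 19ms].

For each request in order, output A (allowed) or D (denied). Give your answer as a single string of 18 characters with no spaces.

Tracking allowed requests in the window:
  req#1 t=0ms: ALLOW
  req#2 t=1ms: ALLOW
  req#3 t=2ms: ALLOW
  req#4 t=4ms: ALLOW
  req#5 t=4ms: ALLOW
  req#6 t=4ms: ALLOW
  req#7 t=5ms: DENY
  req#8 t=5ms: DENY
  req#9 t=6ms: DENY
  req#10 t=9ms: DENY
  req#11 t=10ms: ALLOW
  req#12 t=11ms: ALLOW
  req#13 t=16ms: ALLOW
  req#14 t=16ms: ALLOW
  req#15 t=17ms: ALLOW
  req#16 t=19ms: ALLOW
  req#17 t=19ms: DENY
  req#18 t=19ms: DENY

Answer: AAAAAADDDDAAAAAADD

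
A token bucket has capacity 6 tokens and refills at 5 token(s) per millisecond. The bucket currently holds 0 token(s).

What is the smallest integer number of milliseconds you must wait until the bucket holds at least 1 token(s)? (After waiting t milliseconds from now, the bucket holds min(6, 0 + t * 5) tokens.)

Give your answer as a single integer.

Answer: 1

Derivation:
Need 0 + t * 5 >= 1, so t >= 1/5.
Smallest integer t = ceil(1/5) = 1.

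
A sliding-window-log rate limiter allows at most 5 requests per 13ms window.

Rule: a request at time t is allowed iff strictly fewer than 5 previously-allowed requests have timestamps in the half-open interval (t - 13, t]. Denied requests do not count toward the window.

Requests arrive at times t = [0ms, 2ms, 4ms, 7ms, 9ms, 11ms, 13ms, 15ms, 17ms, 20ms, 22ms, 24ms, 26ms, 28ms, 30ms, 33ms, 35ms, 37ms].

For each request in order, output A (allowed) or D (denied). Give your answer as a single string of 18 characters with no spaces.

Tracking allowed requests in the window:
  req#1 t=0ms: ALLOW
  req#2 t=2ms: ALLOW
  req#3 t=4ms: ALLOW
  req#4 t=7ms: ALLOW
  req#5 t=9ms: ALLOW
  req#6 t=11ms: DENY
  req#7 t=13ms: ALLOW
  req#8 t=15ms: ALLOW
  req#9 t=17ms: ALLOW
  req#10 t=20ms: ALLOW
  req#11 t=22ms: ALLOW
  req#12 t=24ms: DENY
  req#13 t=26ms: ALLOW
  req#14 t=28ms: ALLOW
  req#15 t=30ms: ALLOW
  req#16 t=33ms: ALLOW
  req#17 t=35ms: ALLOW
  req#18 t=37ms: DENY

Answer: AAAAADAAAAADAAAAAD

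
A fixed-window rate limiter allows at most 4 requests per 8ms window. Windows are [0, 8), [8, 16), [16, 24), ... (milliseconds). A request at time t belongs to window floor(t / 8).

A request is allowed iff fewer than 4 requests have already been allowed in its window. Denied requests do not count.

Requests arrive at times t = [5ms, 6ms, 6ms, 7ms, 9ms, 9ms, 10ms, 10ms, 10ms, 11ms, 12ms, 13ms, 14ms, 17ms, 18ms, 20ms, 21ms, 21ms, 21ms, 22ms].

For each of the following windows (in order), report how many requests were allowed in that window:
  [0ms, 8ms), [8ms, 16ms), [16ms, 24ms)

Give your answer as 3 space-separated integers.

Processing requests:
  req#1 t=5ms (window 0): ALLOW
  req#2 t=6ms (window 0): ALLOW
  req#3 t=6ms (window 0): ALLOW
  req#4 t=7ms (window 0): ALLOW
  req#5 t=9ms (window 1): ALLOW
  req#6 t=9ms (window 1): ALLOW
  req#7 t=10ms (window 1): ALLOW
  req#8 t=10ms (window 1): ALLOW
  req#9 t=10ms (window 1): DENY
  req#10 t=11ms (window 1): DENY
  req#11 t=12ms (window 1): DENY
  req#12 t=13ms (window 1): DENY
  req#13 t=14ms (window 1): DENY
  req#14 t=17ms (window 2): ALLOW
  req#15 t=18ms (window 2): ALLOW
  req#16 t=20ms (window 2): ALLOW
  req#17 t=21ms (window 2): ALLOW
  req#18 t=21ms (window 2): DENY
  req#19 t=21ms (window 2): DENY
  req#20 t=22ms (window 2): DENY

Allowed counts by window: 4 4 4

Answer: 4 4 4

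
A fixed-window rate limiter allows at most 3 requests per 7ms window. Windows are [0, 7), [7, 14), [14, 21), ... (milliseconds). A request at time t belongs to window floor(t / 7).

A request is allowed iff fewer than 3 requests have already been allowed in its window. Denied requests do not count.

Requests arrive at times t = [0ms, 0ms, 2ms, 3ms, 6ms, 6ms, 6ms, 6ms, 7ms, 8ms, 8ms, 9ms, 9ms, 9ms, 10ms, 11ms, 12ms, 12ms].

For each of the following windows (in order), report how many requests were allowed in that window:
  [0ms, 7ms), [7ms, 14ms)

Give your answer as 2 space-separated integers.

Processing requests:
  req#1 t=0ms (window 0): ALLOW
  req#2 t=0ms (window 0): ALLOW
  req#3 t=2ms (window 0): ALLOW
  req#4 t=3ms (window 0): DENY
  req#5 t=6ms (window 0): DENY
  req#6 t=6ms (window 0): DENY
  req#7 t=6ms (window 0): DENY
  req#8 t=6ms (window 0): DENY
  req#9 t=7ms (window 1): ALLOW
  req#10 t=8ms (window 1): ALLOW
  req#11 t=8ms (window 1): ALLOW
  req#12 t=9ms (window 1): DENY
  req#13 t=9ms (window 1): DENY
  req#14 t=9ms (window 1): DENY
  req#15 t=10ms (window 1): DENY
  req#16 t=11ms (window 1): DENY
  req#17 t=12ms (window 1): DENY
  req#18 t=12ms (window 1): DENY

Allowed counts by window: 3 3

Answer: 3 3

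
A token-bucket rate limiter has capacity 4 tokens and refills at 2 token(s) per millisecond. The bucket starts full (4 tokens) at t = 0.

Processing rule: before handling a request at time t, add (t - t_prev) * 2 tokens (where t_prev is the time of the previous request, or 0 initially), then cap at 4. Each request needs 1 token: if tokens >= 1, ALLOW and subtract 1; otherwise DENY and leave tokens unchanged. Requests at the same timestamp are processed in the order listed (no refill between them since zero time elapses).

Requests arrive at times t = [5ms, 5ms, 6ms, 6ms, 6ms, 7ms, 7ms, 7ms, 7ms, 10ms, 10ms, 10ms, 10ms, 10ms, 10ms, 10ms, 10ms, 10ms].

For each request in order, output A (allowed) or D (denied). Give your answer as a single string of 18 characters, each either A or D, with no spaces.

Simulating step by step:
  req#1 t=5ms: ALLOW
  req#2 t=5ms: ALLOW
  req#3 t=6ms: ALLOW
  req#4 t=6ms: ALLOW
  req#5 t=6ms: ALLOW
  req#6 t=7ms: ALLOW
  req#7 t=7ms: ALLOW
  req#8 t=7ms: ALLOW
  req#9 t=7ms: DENY
  req#10 t=10ms: ALLOW
  req#11 t=10ms: ALLOW
  req#12 t=10ms: ALLOW
  req#13 t=10ms: ALLOW
  req#14 t=10ms: DENY
  req#15 t=10ms: DENY
  req#16 t=10ms: DENY
  req#17 t=10ms: DENY
  req#18 t=10ms: DENY

Answer: AAAAAAAADAAAADDDDD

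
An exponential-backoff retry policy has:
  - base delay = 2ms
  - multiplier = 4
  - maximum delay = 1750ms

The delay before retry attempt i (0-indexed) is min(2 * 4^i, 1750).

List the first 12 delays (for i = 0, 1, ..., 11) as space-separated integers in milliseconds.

Answer: 2 8 32 128 512 1750 1750 1750 1750 1750 1750 1750

Derivation:
Computing each delay:
  i=0: min(2*4^0, 1750) = 2
  i=1: min(2*4^1, 1750) = 8
  i=2: min(2*4^2, 1750) = 32
  i=3: min(2*4^3, 1750) = 128
  i=4: min(2*4^4, 1750) = 512
  i=5: min(2*4^5, 1750) = 1750
  i=6: min(2*4^6, 1750) = 1750
  i=7: min(2*4^7, 1750) = 1750
  i=8: min(2*4^8, 1750) = 1750
  i=9: min(2*4^9, 1750) = 1750
  i=10: min(2*4^10, 1750) = 1750
  i=11: min(2*4^11, 1750) = 1750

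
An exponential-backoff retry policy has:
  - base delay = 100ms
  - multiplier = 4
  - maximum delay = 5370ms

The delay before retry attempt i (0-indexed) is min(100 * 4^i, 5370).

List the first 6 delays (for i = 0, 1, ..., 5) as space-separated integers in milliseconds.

Computing each delay:
  i=0: min(100*4^0, 5370) = 100
  i=1: min(100*4^1, 5370) = 400
  i=2: min(100*4^2, 5370) = 1600
  i=3: min(100*4^3, 5370) = 5370
  i=4: min(100*4^4, 5370) = 5370
  i=5: min(100*4^5, 5370) = 5370

Answer: 100 400 1600 5370 5370 5370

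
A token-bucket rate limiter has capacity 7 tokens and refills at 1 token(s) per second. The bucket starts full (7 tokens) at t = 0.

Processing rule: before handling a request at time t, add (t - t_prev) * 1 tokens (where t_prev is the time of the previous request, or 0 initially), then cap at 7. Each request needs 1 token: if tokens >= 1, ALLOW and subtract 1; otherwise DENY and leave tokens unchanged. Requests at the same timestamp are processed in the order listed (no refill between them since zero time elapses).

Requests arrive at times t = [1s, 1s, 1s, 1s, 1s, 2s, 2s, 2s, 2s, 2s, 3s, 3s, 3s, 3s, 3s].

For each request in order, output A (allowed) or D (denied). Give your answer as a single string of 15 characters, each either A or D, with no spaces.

Answer: AAAAAAAADDADDDD

Derivation:
Simulating step by step:
  req#1 t=1s: ALLOW
  req#2 t=1s: ALLOW
  req#3 t=1s: ALLOW
  req#4 t=1s: ALLOW
  req#5 t=1s: ALLOW
  req#6 t=2s: ALLOW
  req#7 t=2s: ALLOW
  req#8 t=2s: ALLOW
  req#9 t=2s: DENY
  req#10 t=2s: DENY
  req#11 t=3s: ALLOW
  req#12 t=3s: DENY
  req#13 t=3s: DENY
  req#14 t=3s: DENY
  req#15 t=3s: DENY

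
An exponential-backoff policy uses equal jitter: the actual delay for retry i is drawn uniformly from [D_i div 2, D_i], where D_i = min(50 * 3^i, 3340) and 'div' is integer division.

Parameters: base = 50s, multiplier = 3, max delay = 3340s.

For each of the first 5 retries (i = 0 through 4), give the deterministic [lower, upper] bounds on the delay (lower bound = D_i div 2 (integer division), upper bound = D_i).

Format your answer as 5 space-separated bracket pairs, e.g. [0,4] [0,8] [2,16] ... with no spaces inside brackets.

Computing bounds per retry:
  i=0: D_i=min(50*3^0,3340)=50, bounds=[25,50]
  i=1: D_i=min(50*3^1,3340)=150, bounds=[75,150]
  i=2: D_i=min(50*3^2,3340)=450, bounds=[225,450]
  i=3: D_i=min(50*3^3,3340)=1350, bounds=[675,1350]
  i=4: D_i=min(50*3^4,3340)=3340, bounds=[1670,3340]

Answer: [25,50] [75,150] [225,450] [675,1350] [1670,3340]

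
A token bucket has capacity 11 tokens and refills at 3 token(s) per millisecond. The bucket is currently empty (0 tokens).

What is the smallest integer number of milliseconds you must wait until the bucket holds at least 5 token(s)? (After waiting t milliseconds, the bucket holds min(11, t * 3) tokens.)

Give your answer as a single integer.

Answer: 2

Derivation:
Need t * 3 >= 5, so t >= 5/3.
Smallest integer t = ceil(5/3) = 2.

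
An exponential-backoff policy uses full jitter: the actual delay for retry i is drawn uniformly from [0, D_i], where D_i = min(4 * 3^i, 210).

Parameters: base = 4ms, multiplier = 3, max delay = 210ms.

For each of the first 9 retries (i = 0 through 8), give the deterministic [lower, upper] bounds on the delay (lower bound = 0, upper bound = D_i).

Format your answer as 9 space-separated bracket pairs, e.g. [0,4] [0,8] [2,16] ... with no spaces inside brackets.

Computing bounds per retry:
  i=0: D_i=min(4*3^0,210)=4, bounds=[0,4]
  i=1: D_i=min(4*3^1,210)=12, bounds=[0,12]
  i=2: D_i=min(4*3^2,210)=36, bounds=[0,36]
  i=3: D_i=min(4*3^3,210)=108, bounds=[0,108]
  i=4: D_i=min(4*3^4,210)=210, bounds=[0,210]
  i=5: D_i=min(4*3^5,210)=210, bounds=[0,210]
  i=6: D_i=min(4*3^6,210)=210, bounds=[0,210]
  i=7: D_i=min(4*3^7,210)=210, bounds=[0,210]
  i=8: D_i=min(4*3^8,210)=210, bounds=[0,210]

Answer: [0,4] [0,12] [0,36] [0,108] [0,210] [0,210] [0,210] [0,210] [0,210]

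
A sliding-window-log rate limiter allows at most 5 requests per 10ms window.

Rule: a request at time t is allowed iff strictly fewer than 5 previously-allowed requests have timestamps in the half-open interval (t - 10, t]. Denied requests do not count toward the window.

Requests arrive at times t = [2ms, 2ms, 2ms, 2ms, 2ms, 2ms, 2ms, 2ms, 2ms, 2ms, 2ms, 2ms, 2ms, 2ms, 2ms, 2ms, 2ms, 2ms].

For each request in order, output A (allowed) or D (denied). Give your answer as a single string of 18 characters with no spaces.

Answer: AAAAADDDDDDDDDDDDD

Derivation:
Tracking allowed requests in the window:
  req#1 t=2ms: ALLOW
  req#2 t=2ms: ALLOW
  req#3 t=2ms: ALLOW
  req#4 t=2ms: ALLOW
  req#5 t=2ms: ALLOW
  req#6 t=2ms: DENY
  req#7 t=2ms: DENY
  req#8 t=2ms: DENY
  req#9 t=2ms: DENY
  req#10 t=2ms: DENY
  req#11 t=2ms: DENY
  req#12 t=2ms: DENY
  req#13 t=2ms: DENY
  req#14 t=2ms: DENY
  req#15 t=2ms: DENY
  req#16 t=2ms: DENY
  req#17 t=2ms: DENY
  req#18 t=2ms: DENY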